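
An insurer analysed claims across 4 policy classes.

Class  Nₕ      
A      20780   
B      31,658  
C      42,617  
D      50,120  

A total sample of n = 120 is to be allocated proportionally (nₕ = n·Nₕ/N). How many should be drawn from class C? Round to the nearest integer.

Share of class C = 42617/145175 = 0.29356.
Allocate 120 × 0.29356 = 35.227... → 35.

35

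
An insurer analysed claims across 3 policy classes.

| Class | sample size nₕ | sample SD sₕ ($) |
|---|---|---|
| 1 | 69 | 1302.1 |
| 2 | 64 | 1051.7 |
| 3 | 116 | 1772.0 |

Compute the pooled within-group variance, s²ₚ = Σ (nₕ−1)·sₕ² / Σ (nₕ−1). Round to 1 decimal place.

Degrees of freedom: 68 + 63 + 115 = 246.
Σ(nₕ−1)sₕ² = 68·1695464.41 + 63·1106072.89 + 115·3139984 = 546072331.95.
s²ₚ = 546072331.95 / 246 = 2219806.227... → 2219806.2.

2219806.2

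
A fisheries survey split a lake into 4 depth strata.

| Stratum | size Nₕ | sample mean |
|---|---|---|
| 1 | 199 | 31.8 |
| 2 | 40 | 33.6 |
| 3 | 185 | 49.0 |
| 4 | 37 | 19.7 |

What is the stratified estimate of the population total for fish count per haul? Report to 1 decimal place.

1: 199·31.8 = 6328.2
2: 40·33.6 = 1344
3: 185·49.0 = 9065
4: 37·19.7 = 728.9
τ̂ = Σ Nₕx̄ₕ = 17466.1.

17466.1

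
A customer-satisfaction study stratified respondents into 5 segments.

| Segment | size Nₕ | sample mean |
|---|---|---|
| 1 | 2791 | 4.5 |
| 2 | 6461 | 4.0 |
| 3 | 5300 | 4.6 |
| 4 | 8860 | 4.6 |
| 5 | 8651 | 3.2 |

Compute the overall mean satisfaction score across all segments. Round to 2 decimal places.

4.09

x̄_st = (Σ Nₕx̄ₕ) / (Σ Nₕ) = (2791·4.5 + 6461·4.0 + 5300·4.6 + 8860·4.6 + 8651·3.2) / 32063
= 131222.7 / 32063 = 4.0927... → 4.09.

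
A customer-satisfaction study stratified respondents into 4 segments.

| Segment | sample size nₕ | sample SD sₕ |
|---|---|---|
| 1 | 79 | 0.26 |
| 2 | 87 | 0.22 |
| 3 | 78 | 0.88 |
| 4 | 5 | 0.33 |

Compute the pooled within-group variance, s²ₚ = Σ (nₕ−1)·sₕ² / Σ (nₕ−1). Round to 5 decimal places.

Degrees of freedom: 78 + 86 + 77 + 4 = 245.
Σ(nₕ−1)sₕ² = 78·0.0676 + 86·0.0484 + 77·0.7744 + 4·0.1089 = 69.4996.
s²ₚ = 69.4996 / 245 = 0.2836718... → 0.28367.

0.28367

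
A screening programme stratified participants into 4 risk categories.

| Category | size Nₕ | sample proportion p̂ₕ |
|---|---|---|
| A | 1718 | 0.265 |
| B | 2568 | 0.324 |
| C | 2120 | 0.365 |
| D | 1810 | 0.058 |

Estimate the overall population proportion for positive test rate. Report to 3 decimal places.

0.264

N = 1718 + 2568 + 2120 + 1810 = 8216.
Overall proportion = Σ (Nₕ/N)·p̂ₕ.
Σ Nₕp̂ₕ = 455.27 + 832.032 + 773.8 + 104.98 = 2166.082.
2166.082 / 8216 = 0.26364... → 0.264.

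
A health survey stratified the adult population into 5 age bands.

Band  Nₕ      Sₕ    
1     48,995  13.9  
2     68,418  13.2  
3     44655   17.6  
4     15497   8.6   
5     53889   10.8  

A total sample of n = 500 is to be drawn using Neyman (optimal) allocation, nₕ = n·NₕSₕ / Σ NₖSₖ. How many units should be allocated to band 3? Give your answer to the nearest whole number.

Σ NₕSₕ = 48995·13.9 + 68418·13.2 + 44655·17.6 + 15497·8.6 + 53889·10.8 = 3085351.5.
Share for 3: 785928/3085351.5 = 0.25473.
n_3 = 500 × 0.25473 = 127.364... → 127.

127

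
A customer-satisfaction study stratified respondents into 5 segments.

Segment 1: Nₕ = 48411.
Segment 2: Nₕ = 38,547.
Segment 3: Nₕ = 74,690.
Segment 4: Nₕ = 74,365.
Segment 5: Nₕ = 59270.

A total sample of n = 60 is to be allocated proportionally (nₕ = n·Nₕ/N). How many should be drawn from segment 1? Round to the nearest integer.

N = 48411 + 38547 + 74690 + 74365 + 59270 = 295283.
n_1 = 60·48411/295283 = 9.837... → 10.

10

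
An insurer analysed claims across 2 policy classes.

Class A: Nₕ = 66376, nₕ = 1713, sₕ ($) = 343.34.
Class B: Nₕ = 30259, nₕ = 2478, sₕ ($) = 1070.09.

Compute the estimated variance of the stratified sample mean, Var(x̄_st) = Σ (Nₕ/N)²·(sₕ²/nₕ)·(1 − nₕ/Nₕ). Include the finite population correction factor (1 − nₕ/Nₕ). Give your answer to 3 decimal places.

N = 96635. Term for each stratum: Wₕ²sₕ²/nₕ·(1−nₕ/Nₕ).
Var(x̄_st) = 31.629292 + 41.598039 = 73.227330 → 73.227.

73.227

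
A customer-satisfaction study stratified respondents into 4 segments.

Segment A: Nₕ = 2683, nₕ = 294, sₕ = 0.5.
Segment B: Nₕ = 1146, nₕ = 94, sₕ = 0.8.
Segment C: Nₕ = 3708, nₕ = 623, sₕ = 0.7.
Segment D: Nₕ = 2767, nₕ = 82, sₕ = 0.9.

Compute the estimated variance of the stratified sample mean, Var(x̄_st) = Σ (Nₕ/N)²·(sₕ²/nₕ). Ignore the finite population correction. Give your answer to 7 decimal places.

0.0009560

N = 10304. Term for each stratum: Wₕ²sₕ²/nₕ.
Var(x̄_st) = 0.0000576531 + 0.0000842189 + 0.0001018535 + 0.0007123243 = 0.0009560498 → 0.0009560.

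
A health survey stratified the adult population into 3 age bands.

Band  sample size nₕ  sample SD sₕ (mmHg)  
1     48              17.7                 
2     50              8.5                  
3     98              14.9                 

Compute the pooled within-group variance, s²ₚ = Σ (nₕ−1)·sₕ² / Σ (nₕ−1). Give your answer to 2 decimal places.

206.22

1: (48−1)·17.7² = 47·313.29 = 14724.63
2: (50−1)·8.5² = 49·72.25 = 3540.25
3: (98−1)·14.9² = 97·222.01 = 21534.97
Numerator = 39799.85; denominator = Σ(nₕ−1) = 193.
s²ₚ = 39799.85/193 = 206.2168... → 206.22.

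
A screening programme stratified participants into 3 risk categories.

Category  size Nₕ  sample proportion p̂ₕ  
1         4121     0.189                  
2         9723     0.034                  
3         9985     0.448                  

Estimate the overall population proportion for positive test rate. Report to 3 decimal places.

0.234

N = 4121 + 9723 + 9985 = 23829.
Overall proportion = Σ (Nₕ/N)·p̂ₕ.
Σ Nₕp̂ₕ = 778.869 + 330.582 + 4473.28 = 5582.731.
5582.731 / 23829 = 0.23428... → 0.234.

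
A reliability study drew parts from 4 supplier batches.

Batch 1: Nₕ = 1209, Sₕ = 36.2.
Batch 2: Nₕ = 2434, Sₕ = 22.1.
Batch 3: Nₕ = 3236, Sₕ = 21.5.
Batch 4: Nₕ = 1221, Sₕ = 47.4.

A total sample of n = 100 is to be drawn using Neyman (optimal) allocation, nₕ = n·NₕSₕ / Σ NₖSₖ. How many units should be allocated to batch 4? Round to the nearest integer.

1: NₕSₕ = 1209·36.2 = 43765.8
2: NₕSₕ = 2434·22.1 = 53791.4
3: NₕSₕ = 3236·21.5 = 69574
4: NₕSₕ = 1221·47.4 = 57875.4
Σ NₕSₕ = 225006.6.
n_4 = 100·57875.4/225006.6 = 25.722... → 26.

26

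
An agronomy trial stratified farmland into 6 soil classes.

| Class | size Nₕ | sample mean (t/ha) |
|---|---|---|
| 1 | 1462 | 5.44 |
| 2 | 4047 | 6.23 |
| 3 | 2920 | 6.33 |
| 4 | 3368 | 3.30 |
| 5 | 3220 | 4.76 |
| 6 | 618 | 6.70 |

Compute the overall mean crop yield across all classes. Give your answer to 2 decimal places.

5.26

N = 1462 + 4047 + 2920 + 3368 + 3220 + 618 = 15635.
Overall mean = Σ (Nₕ/N)·x̄ₕ — weight by population share, not a simple average.
Σ Nₕx̄ₕ = 1462·5.44 + 4047·6.23 + 2920·6.33 + 3368·3.30 + 3220·4.76 + 618·6.70 = 7953.28 + 25212.81 + 18483.6 + 11114.4 + 15327.2 + 4140.6 = 82231.89.
Divide by N: 82231.89 / 15635 = 5.2595... → 5.26.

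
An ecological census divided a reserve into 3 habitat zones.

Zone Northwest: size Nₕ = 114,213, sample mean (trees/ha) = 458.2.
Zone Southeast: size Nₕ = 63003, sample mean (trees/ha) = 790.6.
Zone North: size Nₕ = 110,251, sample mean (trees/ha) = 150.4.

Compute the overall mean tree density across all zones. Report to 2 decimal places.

413.00

N = 114213 + 63003 + 110251 = 287467.
Overall mean = Σ (Nₕ/N)·x̄ₕ — weight by population share, not a simple average.
Σ Nₕx̄ₕ = 114213·458.2 + 63003·790.6 + 110251·150.4 = 52332396.6 + 49810171.8 + 16581750.4 = 118724318.8.
Divide by N: 118724318.8 / 287467 = 413.0016... → 413.00.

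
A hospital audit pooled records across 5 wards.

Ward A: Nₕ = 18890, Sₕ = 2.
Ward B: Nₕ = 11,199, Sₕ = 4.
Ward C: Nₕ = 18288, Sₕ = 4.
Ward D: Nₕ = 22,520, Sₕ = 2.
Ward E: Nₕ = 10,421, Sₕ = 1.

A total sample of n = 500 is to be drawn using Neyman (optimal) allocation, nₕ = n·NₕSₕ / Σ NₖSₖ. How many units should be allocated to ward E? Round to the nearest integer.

25

Σ NₕSₕ = 18890·2 + 11199·4 + 18288·4 + 22520·2 + 10421·1 = 211189.
Share for E: 10421/211189 = 0.04934.
n_E = 500 × 0.04934 = 24.672... → 25.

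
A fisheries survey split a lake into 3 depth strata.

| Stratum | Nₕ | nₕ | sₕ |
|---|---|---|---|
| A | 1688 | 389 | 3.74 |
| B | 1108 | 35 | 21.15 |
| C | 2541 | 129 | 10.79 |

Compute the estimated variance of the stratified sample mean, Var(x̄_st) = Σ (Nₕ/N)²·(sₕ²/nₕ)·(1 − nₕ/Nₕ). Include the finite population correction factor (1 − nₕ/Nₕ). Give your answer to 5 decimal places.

0.73042

N = 5337. Term for each stratum: Wₕ²sₕ²/nₕ·(1−nₕ/Nₕ).
Var(x̄_st) = 0.00276809 + 0.53345498 + 0.19419621 = 0.73041928 → 0.73042.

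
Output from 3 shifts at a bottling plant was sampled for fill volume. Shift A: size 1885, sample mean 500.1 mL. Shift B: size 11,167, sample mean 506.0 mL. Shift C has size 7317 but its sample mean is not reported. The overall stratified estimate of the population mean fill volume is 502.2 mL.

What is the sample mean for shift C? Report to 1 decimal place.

N = 1885 + 11167 + 7317 = 20369.
Overall total = μ·N = 502.2·20369 = 10229311.8.
Subtract the known strata: 1885·500.1 + 11167·506.0 = 6593190.5.
Remaining total for shift C: 10229311.8 − 6593190.5 = 3636121.3.
Divide by its size: 3636121.3 / 7317 = 496.942... → 496.9.

496.9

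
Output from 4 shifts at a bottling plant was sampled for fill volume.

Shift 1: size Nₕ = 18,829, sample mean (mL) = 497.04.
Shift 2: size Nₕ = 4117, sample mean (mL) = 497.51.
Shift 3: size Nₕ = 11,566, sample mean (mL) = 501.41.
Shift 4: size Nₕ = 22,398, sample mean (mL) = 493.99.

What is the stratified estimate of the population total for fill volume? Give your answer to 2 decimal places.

1: 18829·497.04 = 9358766.16
2: 4117·497.51 = 2048248.67
3: 11566·501.41 = 5799308.06
4: 22398·493.99 = 11064388.02
τ̂ = Σ Nₕx̄ₕ = 28270710.91.

28270710.91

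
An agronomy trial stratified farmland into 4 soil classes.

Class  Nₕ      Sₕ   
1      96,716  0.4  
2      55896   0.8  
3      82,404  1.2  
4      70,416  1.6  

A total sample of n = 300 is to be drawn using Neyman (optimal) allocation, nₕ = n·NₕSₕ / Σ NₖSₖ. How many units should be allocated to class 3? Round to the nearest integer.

Σ NₕSₕ = 96716·0.4 + 55896·0.8 + 82404·1.2 + 70416·1.6 = 294953.6.
Share for 3: 98884.8/294953.6 = 0.33526.
n_3 = 300 × 0.33526 = 100.577... → 101.

101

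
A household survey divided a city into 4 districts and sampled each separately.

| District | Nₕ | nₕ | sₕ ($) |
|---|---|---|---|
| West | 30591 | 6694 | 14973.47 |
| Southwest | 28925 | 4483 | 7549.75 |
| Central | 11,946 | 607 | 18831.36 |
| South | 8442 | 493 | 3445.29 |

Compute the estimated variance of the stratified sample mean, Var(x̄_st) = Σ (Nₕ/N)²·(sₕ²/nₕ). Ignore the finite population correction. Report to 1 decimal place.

19902.2

N = 79904; Wₕ = Nₕ/N.
district West: (30591/79904)²·14973.47²/6694 = 4909.1863
district Southwest: (28925/79904)²·7549.75²/4483 = 1666.1193
district Central: (11946/79904)²·18831.36²/607 = 13058.1803
district South: (8442/79904)²·3445.29²/493 = 268.7561
Sum = 19902.2420 → 19902.2.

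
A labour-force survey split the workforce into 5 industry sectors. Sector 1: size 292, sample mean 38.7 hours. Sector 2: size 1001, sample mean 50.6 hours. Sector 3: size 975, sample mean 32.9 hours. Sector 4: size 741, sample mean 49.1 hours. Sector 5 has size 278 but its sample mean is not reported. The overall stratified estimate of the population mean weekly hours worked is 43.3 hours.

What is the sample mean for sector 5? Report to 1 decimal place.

42.9

N = 292 + 1001 + 975 + 741 + 278 = 3287.
Overall total = μ·N = 43.3·3287 = 142327.1.
Subtract the known strata: 292·38.7 + 1001·50.6 + 975·32.9 + 741·49.1 = 130411.6.
Remaining total for sector 5: 142327.1 − 130411.6 = 11915.5.
Divide by its size: 11915.5 / 278 = 42.862... → 42.9.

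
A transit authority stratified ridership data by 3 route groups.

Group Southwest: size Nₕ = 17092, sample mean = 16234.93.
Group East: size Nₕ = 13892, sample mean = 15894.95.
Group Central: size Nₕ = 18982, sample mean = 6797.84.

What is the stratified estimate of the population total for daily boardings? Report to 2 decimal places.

627336667.84

Estimate total by summing Nₕ·x̄ₕ over strata.
17092·16234.93 + 13892·15894.95 + 18982·6797.84 = 277487423.56 + 220812645.4 + 129036598.88 = 627336667.84.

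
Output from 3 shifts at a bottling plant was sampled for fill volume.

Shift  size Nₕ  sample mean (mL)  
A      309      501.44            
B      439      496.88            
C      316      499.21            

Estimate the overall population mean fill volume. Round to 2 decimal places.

498.90

x̄_st = (Σ Nₕx̄ₕ) / (Σ Nₕ) = (309·501.44 + 439·496.88 + 316·499.21) / 1064
= 530825.64 / 1064 = 498.8963... → 498.90.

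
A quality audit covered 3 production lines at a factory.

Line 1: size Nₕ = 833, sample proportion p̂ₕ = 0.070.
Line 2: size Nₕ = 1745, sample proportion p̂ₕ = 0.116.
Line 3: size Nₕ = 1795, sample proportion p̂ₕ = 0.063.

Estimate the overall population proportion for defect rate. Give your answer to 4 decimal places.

N = 833 + 1745 + 1795 = 4373.
Overall proportion = Σ (Nₕ/N)·p̂ₕ.
Σ Nₕp̂ₕ = 58.31 + 202.42 + 113.085 = 373.815.
373.815 / 4373 = 0.085483... → 0.0855.

0.0855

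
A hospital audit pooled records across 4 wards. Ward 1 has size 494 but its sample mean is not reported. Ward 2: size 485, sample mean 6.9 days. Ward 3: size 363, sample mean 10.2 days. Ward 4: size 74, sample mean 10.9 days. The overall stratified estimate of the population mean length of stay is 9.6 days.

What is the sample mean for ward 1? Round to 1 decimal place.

11.6

Σ Nₕx̄ₕ = N·μ, so 494·x̄_1 = 1416·9.6 − (485·6.9 + 363·10.2 + 74·10.9).
= 13593.6 − 7855.7 = 5737.9.
x̄_1 = 5737.9 / 494 = 11.615... → 11.6.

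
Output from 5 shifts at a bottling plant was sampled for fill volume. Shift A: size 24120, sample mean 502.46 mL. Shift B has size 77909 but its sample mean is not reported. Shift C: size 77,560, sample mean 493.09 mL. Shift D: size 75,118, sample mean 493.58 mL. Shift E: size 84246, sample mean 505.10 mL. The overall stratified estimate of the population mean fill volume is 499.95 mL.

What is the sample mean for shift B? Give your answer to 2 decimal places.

N = 24120 + 77909 + 77560 + 75118 + 84246 = 338953.
Overall total = μ·N = 499.95·338953 = 169459552.35.
Subtract the known strata: 24120·502.46 + 77560·493.09 + 75118·493.58 + 84246·505.10 = 129992792.64.
Remaining total for shift B: 169459552.35 − 129992792.64 = 39466759.71.
Divide by its size: 39466759.71 / 77909 = 506.5751... → 506.58.

506.58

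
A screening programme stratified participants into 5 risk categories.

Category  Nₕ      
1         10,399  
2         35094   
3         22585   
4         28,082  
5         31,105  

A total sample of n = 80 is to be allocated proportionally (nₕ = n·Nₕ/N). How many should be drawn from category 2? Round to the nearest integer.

22

N = 10399 + 35094 + 22585 + 28082 + 31105 = 127265.
n_2 = 80·35094/127265 = 22.060... → 22.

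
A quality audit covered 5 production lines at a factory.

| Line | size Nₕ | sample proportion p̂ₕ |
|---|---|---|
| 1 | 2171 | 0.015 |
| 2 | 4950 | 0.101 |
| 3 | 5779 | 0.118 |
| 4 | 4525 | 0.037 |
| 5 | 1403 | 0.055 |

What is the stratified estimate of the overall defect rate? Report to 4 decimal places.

0.0775

Wₕ = Nₕ/N with N = 18828: 0.1153, 0.2629, 0.3069, 0.2403, 0.0745.
p̂_st = 0.1153·0.015 + 0.2629·0.101 + 0.3069·0.118 + 0.2403·0.037 + 0.0745·0.055 ≈ 0.077492... → 0.0775.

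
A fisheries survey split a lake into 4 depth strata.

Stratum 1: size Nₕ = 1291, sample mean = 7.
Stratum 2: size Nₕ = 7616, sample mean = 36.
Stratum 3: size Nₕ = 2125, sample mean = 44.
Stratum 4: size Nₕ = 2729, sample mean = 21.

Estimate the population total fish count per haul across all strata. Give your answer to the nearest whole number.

Estimate total by summing Nₕ·x̄ₕ over strata.
1291·7 + 7616·36 + 2125·44 + 2729·21 = 9037 + 274176 + 93500 + 57309 = 434022.

434022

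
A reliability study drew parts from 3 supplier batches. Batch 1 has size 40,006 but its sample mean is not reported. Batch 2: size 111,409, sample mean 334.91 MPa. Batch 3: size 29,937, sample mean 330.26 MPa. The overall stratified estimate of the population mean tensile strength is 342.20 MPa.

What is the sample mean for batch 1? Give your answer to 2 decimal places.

371.44

Σ Nₕx̄ₕ = N·μ, so 40006·x̄_1 = 181352·342.20 − (111409·334.91 + 29937·330.26).
= 62058654.4 − 47198981.81 = 14859672.59.
x̄_1 = 14859672.59 / 40006 = 371.4361... → 371.44.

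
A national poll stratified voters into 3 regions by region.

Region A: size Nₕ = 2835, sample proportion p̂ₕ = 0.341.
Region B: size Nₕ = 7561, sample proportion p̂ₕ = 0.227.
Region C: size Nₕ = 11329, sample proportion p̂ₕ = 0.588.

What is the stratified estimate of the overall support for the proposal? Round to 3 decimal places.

N = 2835 + 7561 + 11329 = 21725.
Overall proportion = Σ (Nₕ/N)·p̂ₕ.
Σ Nₕp̂ₕ = 966.735 + 1716.347 + 6661.452 = 9344.534.
9344.534 / 21725 = 0.43013... → 0.430.

0.430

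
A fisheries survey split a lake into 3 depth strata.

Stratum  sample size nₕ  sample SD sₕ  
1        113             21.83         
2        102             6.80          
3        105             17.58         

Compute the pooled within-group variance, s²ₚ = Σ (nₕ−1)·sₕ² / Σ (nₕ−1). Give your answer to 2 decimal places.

1: (113−1)·21.83² = 112·476.5489 = 53373.4768
2: (102−1)·6.80² = 101·46.24 = 4670.24
3: (105−1)·17.58² = 104·309.0564 = 32141.8656
Numerator = 90185.5824; denominator = Σ(nₕ−1) = 317.
s²ₚ = 90185.5824/317 = 284.4971... → 284.50.

284.50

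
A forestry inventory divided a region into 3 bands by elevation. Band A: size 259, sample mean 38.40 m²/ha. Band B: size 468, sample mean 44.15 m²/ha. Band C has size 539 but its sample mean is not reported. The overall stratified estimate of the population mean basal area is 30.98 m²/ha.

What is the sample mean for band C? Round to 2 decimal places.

15.98

Σ Nₕx̄ₕ = N·μ, so 539·x̄_C = 1266·30.98 − (259·38.40 + 468·44.15).
= 39220.68 − 30607.8 = 8612.88.
x̄_C = 8612.88 / 539 = 15.9794... → 15.98.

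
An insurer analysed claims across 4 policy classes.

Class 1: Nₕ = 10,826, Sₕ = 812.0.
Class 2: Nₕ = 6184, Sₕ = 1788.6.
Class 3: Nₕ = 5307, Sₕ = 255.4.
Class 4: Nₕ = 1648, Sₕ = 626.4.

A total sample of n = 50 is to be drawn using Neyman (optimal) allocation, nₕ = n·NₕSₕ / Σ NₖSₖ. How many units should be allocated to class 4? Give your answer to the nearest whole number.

2

Σ NₕSₕ = 10826·812.0 + 6184·1788.6 + 5307·255.4 + 1648·626.4 = 22239129.4.
Share for 4: 1032307.2/22239129.4 = 0.04642.
n_4 = 50 × 0.04642 = 2.321... → 2.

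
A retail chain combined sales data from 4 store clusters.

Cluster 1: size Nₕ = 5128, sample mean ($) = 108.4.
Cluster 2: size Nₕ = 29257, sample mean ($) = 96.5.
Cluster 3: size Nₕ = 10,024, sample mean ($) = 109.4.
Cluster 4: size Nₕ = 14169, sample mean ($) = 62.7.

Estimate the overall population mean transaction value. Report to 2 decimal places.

91.57

N = 5128 + 29257 + 10024 + 14169 = 58578.
Overall mean = Σ (Nₕ/N)·x̄ₕ — weight by population share, not a simple average.
Σ Nₕx̄ₕ = 5128·108.4 + 29257·96.5 + 10024·109.4 + 14169·62.7 = 555875.2 + 2823300.5 + 1096625.6 + 888396.3 = 5364197.6.
Divide by N: 5364197.6 / 58578 = 91.5736... → 91.57.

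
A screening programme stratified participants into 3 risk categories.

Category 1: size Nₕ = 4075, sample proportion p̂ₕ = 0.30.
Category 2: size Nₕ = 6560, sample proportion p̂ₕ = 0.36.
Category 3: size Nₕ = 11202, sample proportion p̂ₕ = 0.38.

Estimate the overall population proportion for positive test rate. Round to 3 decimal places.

N = 4075 + 6560 + 11202 = 21837.
Overall proportion = Σ (Nₕ/N)·p̂ₕ.
Σ Nₕp̂ₕ = 1222.5 + 2361.6 + 4256.76 = 7840.86.
7840.86 / 21837 = 0.35906... → 0.359.

0.359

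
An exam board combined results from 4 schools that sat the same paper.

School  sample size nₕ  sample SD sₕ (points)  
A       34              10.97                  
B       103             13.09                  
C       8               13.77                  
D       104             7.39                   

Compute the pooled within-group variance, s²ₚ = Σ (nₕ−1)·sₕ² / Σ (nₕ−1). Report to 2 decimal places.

115.92

Degrees of freedom: 33 + 102 + 7 + 103 = 245.
Σ(nₕ−1)sₕ² = 33·120.3409 + 102·171.3481 + 7·189.6129 + 103·54.6121 = 28401.0925.
s²ₚ = 28401.0925 / 245 = 115.9228... → 115.92.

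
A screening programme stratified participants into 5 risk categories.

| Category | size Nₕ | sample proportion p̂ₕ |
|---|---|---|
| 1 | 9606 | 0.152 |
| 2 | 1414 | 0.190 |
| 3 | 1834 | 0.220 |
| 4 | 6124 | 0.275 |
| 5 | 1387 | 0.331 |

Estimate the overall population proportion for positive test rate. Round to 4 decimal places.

Wₕ = Nₕ/N with N = 20365: 0.4717, 0.0694, 0.0901, 0.3007, 0.0681.
p̂_st = 0.4717·0.152 + 0.0694·0.190 + 0.0901·0.220 + 0.3007·0.275 + 0.0681·0.331 ≈ 0.209941... → 0.2099.

0.2099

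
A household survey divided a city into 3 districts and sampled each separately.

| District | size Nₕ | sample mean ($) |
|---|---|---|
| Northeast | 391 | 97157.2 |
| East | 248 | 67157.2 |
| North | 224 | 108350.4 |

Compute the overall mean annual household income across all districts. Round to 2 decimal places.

N = 863; weights Wₕ = Nₕ/N = (0.4531, 0.2874, 0.2596).
x̄_st = Σ Wₕ·x̄ₕ = 0.4531·97157.2 + 0.2874·67157.2 + 0.2596·108350.4 ≈ 91441.4141...
→ 91441.41.

91441.41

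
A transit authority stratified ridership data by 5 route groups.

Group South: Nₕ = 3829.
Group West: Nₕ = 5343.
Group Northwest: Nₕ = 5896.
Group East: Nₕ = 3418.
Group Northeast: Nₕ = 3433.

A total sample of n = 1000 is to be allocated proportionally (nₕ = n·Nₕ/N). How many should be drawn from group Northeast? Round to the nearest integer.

Share of group Northeast = 3433/21919 = 0.15662.
Allocate 1000 × 0.15662 = 156.622... → 157.

157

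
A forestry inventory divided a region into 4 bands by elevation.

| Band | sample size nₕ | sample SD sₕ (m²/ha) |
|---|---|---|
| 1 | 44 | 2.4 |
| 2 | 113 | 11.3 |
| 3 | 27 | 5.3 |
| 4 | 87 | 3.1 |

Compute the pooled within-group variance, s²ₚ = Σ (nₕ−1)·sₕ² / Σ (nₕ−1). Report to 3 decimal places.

60.321

1: (44−1)·2.4² = 43·5.76 = 247.68
2: (113−1)·11.3² = 112·127.69 = 14301.28
3: (27−1)·5.3² = 26·28.09 = 730.34
4: (87−1)·3.1² = 86·9.61 = 826.46
Numerator = 16105.76; denominator = Σ(nₕ−1) = 267.
s²ₚ = 16105.76/267 = 60.32120... → 60.321.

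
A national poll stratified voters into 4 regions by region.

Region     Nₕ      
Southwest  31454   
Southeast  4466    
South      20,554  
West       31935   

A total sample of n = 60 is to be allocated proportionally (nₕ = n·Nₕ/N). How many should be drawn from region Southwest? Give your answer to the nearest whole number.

21

Share of region Southwest = 31454/88409 = 0.35578.
Allocate 60 × 0.35578 = 21.347... → 21.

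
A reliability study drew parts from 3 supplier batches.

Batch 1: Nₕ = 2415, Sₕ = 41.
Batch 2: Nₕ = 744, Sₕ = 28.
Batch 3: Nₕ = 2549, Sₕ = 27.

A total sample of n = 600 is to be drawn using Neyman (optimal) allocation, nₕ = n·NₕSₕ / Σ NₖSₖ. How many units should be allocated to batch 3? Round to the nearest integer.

219

1: NₕSₕ = 2415·41 = 99015
2: NₕSₕ = 744·28 = 20832
3: NₕSₕ = 2549·27 = 68823
Σ NₕSₕ = 188670.
n_3 = 600·68823/188670 = 218.868... → 219.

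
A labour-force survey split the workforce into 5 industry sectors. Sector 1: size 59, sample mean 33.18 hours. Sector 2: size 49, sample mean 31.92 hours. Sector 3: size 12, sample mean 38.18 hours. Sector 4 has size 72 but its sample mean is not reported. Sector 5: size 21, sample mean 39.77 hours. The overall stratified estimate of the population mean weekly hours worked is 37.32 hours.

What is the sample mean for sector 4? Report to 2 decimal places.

Σ Nₕx̄ₕ = N·μ, so 72·x̄_4 = 213·37.32 − (59·33.18 + 49·31.92 + 12·38.18 + 21·39.77).
= 7949.16 − 4815.03 = 3134.13.
x̄_4 = 3134.13 / 72 = 43.5296... → 43.53.

43.53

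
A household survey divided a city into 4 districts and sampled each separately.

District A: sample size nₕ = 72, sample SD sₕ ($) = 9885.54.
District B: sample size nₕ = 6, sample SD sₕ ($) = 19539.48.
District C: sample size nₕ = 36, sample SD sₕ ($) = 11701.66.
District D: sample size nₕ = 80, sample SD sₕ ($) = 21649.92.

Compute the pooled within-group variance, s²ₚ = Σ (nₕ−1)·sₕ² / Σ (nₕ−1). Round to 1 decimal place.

A: (72−1)·9885.54² = 71·97723901.0916 = 6938396977.5036
B: (6−1)·19539.48² = 5·381791278.6704 = 1908956393.352
C: (36−1)·11701.66² = 35·136928846.7556 = 4792509636.446
D: (80−1)·21649.92² = 79·468719036.0064 = 37028803844.5056
Numerator = 50668666851.8072; denominator = Σ(nₕ−1) = 190.
s²ₚ = 50668666851.8072/190 = 266677193.957... → 266677194.0.

266677194.0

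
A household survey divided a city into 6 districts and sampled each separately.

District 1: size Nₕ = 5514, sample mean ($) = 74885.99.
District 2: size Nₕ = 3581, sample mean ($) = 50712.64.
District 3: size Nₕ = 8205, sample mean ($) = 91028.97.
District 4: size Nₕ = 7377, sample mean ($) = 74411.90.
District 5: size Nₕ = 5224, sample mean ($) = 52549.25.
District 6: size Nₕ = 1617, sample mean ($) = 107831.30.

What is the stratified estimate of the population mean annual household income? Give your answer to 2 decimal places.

74218.96

x̄_st = (Σ Nₕx̄ₕ) / (Σ Nₕ) = (5514·74885.99 + 3581·50712.64 + 8205·91028.97 + 7377·74411.90 + 5224·52549.25 + 1617·107831.30) / 31518
= 2339233091.95 / 31518 = 74218.9572... → 74218.96.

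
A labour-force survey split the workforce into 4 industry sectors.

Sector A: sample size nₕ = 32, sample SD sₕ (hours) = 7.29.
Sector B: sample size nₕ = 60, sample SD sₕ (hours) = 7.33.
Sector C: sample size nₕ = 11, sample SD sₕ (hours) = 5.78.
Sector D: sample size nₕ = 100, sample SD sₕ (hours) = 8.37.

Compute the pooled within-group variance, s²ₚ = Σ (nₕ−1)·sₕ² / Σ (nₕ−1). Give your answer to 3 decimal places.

60.740

Degrees of freedom: 31 + 59 + 10 + 99 = 199.
Σ(nₕ−1)sₕ² = 31·53.1441 + 59·53.7289 + 10·33.4084 + 99·70.0569 = 12087.1893.
s²ₚ = 12087.1893 / 199 = 60.73964... → 60.740.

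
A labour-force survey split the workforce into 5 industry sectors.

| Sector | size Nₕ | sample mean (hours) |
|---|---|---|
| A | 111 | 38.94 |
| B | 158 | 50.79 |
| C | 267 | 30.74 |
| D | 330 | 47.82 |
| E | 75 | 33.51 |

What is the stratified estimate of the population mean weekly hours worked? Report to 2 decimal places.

41.28

N = 111 + 158 + 267 + 330 + 75 = 941.
Weight each subgroup mean by Nₕ/N and sum.
Σ Nₕx̄ₕ = 111·38.94 + 158·50.79 + 267·30.74 + 330·47.82 + 75·33.51 = 4322.34 + 8024.82 + 8207.58 + 15780.6 + 2513.25 = 38848.59.
Divide by N: 38848.59 / 941 = 41.2844... → 41.28.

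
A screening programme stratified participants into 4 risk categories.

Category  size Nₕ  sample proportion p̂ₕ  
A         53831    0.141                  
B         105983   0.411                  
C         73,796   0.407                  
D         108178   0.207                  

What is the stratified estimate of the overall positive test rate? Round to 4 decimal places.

N = 53831 + 105983 + 73796 + 108178 = 341788.
Overall proportion = Σ (Nₕ/N)·p̂ₕ.
Σ Nₕp̂ₕ = 7590.171 + 43559.013 + 30034.972 + 22392.846 = 103577.002.
103577.002 / 341788 = 0.303045... → 0.3030.

0.3030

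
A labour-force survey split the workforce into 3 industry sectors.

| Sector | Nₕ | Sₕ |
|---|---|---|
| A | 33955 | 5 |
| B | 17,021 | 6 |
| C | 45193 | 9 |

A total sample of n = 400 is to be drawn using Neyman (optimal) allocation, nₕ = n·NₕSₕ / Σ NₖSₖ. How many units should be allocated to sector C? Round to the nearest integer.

240

Σ NₕSₕ = 33955·5 + 17021·6 + 45193·9 = 678638.
Share for C: 406737/678638 = 0.59934.
n_C = 400 × 0.59934 = 239.737... → 240.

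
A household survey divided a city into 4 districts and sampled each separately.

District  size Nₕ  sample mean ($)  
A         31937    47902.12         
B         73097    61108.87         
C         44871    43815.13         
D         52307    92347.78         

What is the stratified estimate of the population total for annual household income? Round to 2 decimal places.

Population total = Σ Nₕ·x̄ₕ (each stratum's size times its mean).
31937·47902.12 + 73097·61108.87 + 44871·43815.13 + 52307·92347.78 = 1529850006.44 + 4466875070.39 + 1966028698.23 + 4830435328.46 = 12793189103.52.

12793189103.52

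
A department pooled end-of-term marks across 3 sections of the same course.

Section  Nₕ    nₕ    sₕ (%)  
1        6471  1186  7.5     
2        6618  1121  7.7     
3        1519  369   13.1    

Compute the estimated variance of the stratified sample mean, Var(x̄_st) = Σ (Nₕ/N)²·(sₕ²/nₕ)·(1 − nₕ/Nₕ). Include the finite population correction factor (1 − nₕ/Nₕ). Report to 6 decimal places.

N = 14608. Term for each stratum: Wₕ²sₕ²/nₕ·(1−nₕ/Nₕ).
Var(x̄_st) = 0.007601035 + 0.009016683 + 0.003807065 = 0.020424783 → 0.020425.

0.020425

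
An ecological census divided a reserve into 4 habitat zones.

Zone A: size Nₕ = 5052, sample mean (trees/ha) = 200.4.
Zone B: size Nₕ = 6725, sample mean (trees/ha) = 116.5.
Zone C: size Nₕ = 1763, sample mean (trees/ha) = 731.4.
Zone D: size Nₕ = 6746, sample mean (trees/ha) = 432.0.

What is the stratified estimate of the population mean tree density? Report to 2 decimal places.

x̄_st = (Σ Nₕx̄ₕ) / (Σ Nₕ) = (5052·200.4 + 6725·116.5 + 1763·731.4 + 6746·432.0) / 20286
= 5999613.5 / 20286 = 295.7514... → 295.75.

295.75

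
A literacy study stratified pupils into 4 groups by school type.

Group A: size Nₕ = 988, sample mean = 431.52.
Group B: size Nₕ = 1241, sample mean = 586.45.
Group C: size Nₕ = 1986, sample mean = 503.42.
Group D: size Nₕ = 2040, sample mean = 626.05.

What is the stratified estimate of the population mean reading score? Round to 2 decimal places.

548.53

N = 6255; weights Wₕ = Nₕ/N = (0.1580, 0.1984, 0.3175, 0.3261).
x̄_st = Σ Wₕ·x̄ₕ = 0.1580·431.52 + 0.1984·586.45 + 0.3175·503.42 + 0.3261·626.05 ≈ 548.5308...
→ 548.53.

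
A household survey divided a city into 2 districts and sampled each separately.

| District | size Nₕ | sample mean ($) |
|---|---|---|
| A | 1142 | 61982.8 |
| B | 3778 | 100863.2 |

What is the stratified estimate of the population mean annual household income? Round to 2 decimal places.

x̄_st = (Σ Nₕx̄ₕ) / (Σ Nₕ) = (1142·61982.8 + 3778·100863.2) / 4920
= 451845527.2 / 4920 = 91838.5218... → 91838.52.

91838.52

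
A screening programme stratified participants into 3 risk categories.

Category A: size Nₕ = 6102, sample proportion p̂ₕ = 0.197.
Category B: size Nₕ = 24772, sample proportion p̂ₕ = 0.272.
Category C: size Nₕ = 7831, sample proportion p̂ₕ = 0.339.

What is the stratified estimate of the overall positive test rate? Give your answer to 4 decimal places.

Wₕ = Nₕ/N with N = 38705: 0.1577, 0.6400, 0.2023.
p̂_st = 0.1577·0.197 + 0.6400·0.272 + 0.2023·0.339 ≈ 0.273732... → 0.2737.

0.2737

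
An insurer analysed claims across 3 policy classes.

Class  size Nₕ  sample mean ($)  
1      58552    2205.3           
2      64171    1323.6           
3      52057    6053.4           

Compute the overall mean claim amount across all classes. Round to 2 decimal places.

3027.71

N = 174780; weights Wₕ = Nₕ/N = (0.3350, 0.3672, 0.2978).
x̄_st = Σ Wₕ·x̄ₕ = 0.3350·2205.3 + 0.3672·1323.6 + 0.2978·6053.4 ≈ 3027.7109...
→ 3027.71.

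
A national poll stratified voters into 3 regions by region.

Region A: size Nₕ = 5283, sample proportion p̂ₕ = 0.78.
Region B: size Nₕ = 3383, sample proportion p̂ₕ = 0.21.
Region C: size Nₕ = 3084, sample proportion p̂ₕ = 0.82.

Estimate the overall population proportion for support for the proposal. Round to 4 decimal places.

Wₕ = Nₕ/N with N = 11750: 0.4496, 0.2879, 0.2625.
p̂_st = 0.4496·0.78 + 0.2879·0.21 + 0.2625·0.82 ≈ 0.626387... → 0.6264.

0.6264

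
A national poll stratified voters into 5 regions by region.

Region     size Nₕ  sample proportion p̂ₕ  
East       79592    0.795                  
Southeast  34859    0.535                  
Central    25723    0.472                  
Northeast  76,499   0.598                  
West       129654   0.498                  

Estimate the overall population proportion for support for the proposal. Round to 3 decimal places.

Wₕ = Nₕ/N with N = 346327: 0.2298, 0.1007, 0.0743, 0.2209, 0.3744.
p̂_st = 0.2298·0.795 + 0.1007·0.535 + 0.0743·0.472 + 0.2209·0.598 + 0.3744·0.498 ≈ 0.59014... → 0.590.

0.590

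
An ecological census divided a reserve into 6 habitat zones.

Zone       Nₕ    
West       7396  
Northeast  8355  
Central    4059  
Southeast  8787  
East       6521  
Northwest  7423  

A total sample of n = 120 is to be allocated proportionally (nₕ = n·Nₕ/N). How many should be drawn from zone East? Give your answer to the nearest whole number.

18

N = 7396 + 8355 + 4059 + 8787 + 6521 + 7423 = 42541.
n_East = 120·6521/42541 = 18.394... → 18.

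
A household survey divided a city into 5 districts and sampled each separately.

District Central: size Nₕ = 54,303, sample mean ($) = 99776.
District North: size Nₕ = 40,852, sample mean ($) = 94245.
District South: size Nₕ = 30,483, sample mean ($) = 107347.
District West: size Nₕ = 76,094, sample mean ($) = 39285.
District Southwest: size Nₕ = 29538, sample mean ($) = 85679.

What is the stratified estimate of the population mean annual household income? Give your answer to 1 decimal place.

x̄_st = (Σ Nₕx̄ₕ) / (Σ Nₕ) = (54303·99776 + 40852·94245 + 30483·107347 + 76094·39285 + 29538·85679) / 231270
= 18060630561 / 231270 = 78093.270... → 78093.3.

78093.3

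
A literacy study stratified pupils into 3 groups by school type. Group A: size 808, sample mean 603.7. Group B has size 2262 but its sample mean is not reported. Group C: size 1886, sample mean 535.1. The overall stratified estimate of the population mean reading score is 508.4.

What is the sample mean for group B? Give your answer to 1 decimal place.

452.1

N = 808 + 2262 + 1886 = 4956.
Overall total = μ·N = 508.4·4956 = 2519630.4.
Subtract the known strata: 808·603.7 + 1886·535.1 = 1496988.2.
Remaining total for group B: 2519630.4 − 1496988.2 = 1022642.2.
Divide by its size: 1022642.2 / 2262 = 452.096... → 452.1.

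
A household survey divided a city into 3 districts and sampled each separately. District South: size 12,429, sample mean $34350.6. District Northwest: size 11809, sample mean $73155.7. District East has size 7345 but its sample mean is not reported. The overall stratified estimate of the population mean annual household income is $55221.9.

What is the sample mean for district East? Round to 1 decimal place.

61706.5

N = 12429 + 11809 + 7345 = 31583.
Overall total = μ·N = 55221.9·31583 = 1744073267.7.
Subtract the known strata: 12429·34350.6 + 11809·73155.7 = 1290839268.7.
Remaining total for district East: 1744073267.7 − 1290839268.7 = 453233999.
Divide by its size: 453233999 / 7345 = 61706.467... → 61706.5.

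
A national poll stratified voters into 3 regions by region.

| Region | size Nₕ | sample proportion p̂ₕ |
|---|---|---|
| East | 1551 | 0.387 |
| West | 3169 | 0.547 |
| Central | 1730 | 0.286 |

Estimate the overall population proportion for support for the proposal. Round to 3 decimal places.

Wₕ = Nₕ/N with N = 6450: 0.2405, 0.4913, 0.2682.
p̂_st = 0.2405·0.387 + 0.4913·0.547 + 0.2682·0.286 ≈ 0.43852... → 0.439.

0.439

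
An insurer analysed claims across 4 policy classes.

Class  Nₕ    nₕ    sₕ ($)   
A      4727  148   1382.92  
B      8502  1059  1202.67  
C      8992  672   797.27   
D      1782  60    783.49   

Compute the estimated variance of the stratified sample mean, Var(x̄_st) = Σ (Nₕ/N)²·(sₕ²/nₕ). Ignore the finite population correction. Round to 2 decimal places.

N = 24003; Wₕ = Nₕ/N.
class A: (4727/24003)²·1382.92²/148 = 501.15556
class B: (8502/24003)²·1202.67²/1059 = 171.35948
class C: (8992/24003)²·797.27²/672 = 132.74651
class D: (1782/24003)²·783.49²/60 = 56.38973
Sum = 861.65129 → 861.65.

861.65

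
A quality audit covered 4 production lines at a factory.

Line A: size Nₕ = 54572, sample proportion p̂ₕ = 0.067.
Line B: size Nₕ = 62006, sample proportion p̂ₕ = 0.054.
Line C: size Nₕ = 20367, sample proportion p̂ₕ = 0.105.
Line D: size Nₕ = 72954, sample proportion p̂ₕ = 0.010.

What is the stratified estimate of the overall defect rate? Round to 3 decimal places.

Wₕ = Nₕ/N with N = 209899: 0.2600, 0.2954, 0.0970, 0.3476.
p̂_st = 0.2600·0.067 + 0.2954·0.054 + 0.0970·0.105 + 0.3476·0.010 ≈ 0.04704... → 0.047.

0.047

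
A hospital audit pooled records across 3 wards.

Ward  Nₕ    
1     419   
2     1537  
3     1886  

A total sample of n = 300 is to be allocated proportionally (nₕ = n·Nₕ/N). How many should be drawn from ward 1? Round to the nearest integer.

33

N = 419 + 1537 + 1886 = 3842.
n_1 = 300·419/3842 = 32.717... → 33.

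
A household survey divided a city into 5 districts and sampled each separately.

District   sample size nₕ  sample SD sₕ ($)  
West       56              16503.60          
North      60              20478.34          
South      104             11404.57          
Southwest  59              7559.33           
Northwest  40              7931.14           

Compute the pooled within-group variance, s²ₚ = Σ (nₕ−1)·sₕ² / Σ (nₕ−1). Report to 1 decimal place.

West: (56−1)·16503.60² = 55·272368812.96 = 14980284712.8
North: (60−1)·20478.34² = 59·419362409.1556 = 24742382140.1804
South: (104−1)·11404.57² = 103·130064216.8849 = 13396614339.1447
Southwest: (59−1)·7559.33² = 58·57143470.0489 = 3314321262.8362
Northwest: (40−1)·7931.14² = 39·62902981.6996 = 2453216286.2844
Numerator = 58886818741.2457; denominator = Σ(nₕ−1) = 314.
s²ₚ = 58886818741.2457/314 = 187537639.303... → 187537639.3.

187537639.3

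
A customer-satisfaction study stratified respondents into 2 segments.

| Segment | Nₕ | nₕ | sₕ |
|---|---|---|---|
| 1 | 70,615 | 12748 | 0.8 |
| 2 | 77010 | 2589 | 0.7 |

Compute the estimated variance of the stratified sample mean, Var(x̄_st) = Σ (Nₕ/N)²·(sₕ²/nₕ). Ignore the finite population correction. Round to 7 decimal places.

N = 147625; Wₕ = Nₕ/N.
segment 1: (70615/147625)²·0.8²/12748 = 0.0000114871
segment 2: (77010/147625)²·0.7²/2589 = 0.0000515037
Sum = 0.0000629908 → 0.0000630.

0.0000630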